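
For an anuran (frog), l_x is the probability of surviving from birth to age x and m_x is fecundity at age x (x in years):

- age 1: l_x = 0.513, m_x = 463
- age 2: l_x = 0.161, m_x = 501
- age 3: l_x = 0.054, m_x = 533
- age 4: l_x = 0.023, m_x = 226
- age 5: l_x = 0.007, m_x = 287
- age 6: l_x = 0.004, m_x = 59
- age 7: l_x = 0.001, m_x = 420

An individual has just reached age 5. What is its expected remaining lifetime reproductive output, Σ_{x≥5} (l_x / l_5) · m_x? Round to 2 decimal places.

380.71

l_5 = 0.007. Conditional survival from age 5 to x is l_x / l_5.
  x=5: (0.007/0.007) × 287 = 287.0000
  x=6: (0.004/0.007) × 59 = 33.7143
  x=7: (0.001/0.007) × 420 = 60.0000
Sum = 287.0000 + 33.7143 + 60.0000 = 380.7143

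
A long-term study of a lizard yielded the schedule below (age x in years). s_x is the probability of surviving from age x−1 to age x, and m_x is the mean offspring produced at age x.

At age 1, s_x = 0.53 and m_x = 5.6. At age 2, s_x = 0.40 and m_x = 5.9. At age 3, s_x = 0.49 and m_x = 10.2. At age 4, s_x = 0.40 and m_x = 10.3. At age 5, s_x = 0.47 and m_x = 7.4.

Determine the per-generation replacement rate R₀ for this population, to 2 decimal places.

5.85

Survivorship from birth: l_x = s_1·s_2·…·s_x.
  l_1 = 0.53000
  l_2 = 0.21200
  l_3 = 0.10388
  l_4 = 0.04155
  l_5 = 0.01953
R₀ = Σ l_x m_x:
  age 1: 0.53000 × 5.6 = 2.9680
  age 2: 0.21200 × 5.9 = 1.2508
  age 3: 0.10388 × 10.2 = 1.0596
  age 4: 0.04155 × 10.3 = 0.4280
  age 5: 0.01953 × 7.4 = 0.1445
R₀ = 2.9680 + 1.2508 + 1.0596 + 0.4280 + 0.1445 = 5.8509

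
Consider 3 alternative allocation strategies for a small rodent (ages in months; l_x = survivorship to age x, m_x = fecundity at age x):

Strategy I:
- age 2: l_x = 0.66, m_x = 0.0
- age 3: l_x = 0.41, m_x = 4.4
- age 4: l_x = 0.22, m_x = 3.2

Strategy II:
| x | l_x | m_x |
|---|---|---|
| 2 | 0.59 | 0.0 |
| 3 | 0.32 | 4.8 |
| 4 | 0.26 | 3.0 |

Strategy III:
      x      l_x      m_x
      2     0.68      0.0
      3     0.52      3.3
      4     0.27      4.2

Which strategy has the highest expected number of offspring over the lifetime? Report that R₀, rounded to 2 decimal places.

Strategy I: R₀ = 0.66×0.0 + 0.41×4.4 + 0.22×3.2 = 2.5080
Strategy II: R₀ = 0.59×0.0 + 0.32×4.8 + 0.26×3.0 = 2.3160
Strategy III: R₀ = 0.68×0.0 + 0.52×3.3 + 0.27×4.2 = 2.8500
Highest R₀: strategy III with 2.8500.

2.85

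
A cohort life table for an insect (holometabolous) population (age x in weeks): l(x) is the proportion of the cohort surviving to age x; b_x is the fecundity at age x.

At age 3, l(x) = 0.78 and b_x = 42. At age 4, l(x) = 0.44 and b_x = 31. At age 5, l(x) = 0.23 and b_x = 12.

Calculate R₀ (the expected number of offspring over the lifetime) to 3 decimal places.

R₀ = Σ l(x) b_x:
  age 3: 0.78 × 42 = 32.7600
  age 4: 0.44 × 31 = 13.6400
  age 5: 0.23 × 12 = 2.7600
R₀ = 32.7600 + 13.6400 + 2.7600 = 49.1600

49.160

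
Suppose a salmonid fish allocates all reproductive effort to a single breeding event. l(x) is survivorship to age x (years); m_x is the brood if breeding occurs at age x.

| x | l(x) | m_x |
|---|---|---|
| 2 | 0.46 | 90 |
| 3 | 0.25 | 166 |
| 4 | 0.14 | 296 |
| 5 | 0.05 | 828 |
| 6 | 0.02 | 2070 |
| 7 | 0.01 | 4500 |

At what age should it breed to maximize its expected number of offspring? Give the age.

7

Expected offspring if breeding at age x = l(x) × m_x:
  age 2: 0.46 × 90 = 41.400
  age 3: 0.25 × 166 = 41.500
  age 4: 0.14 × 296 = 41.440
  age 5: 0.05 × 828 = 41.400
  age 6: 0.02 × 2070 = 41.400
  age 7: 0.01 × 4500 = 45.000
Maximum at age 7 (45.000).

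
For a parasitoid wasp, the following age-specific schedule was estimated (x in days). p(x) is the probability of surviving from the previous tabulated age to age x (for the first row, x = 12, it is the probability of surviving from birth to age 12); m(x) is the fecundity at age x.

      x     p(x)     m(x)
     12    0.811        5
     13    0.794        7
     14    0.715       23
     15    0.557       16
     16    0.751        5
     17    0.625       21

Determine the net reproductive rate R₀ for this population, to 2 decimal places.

26.75

Survivorship from birth: l_x = p_12·p_13·…·p_x.
  l_12 = 0.81100
  l_13 = 0.64393
  l_14 = 0.46041
  l_15 = 0.25645
  l_16 = 0.19259
  l_17 = 0.12037
R₀ = Σ l_x m(x):
  age 12: 0.81100 × 5 = 4.0550
  age 13: 0.64393 × 7 = 4.5075
  age 14: 0.46041 × 23 = 10.5894
  age 15: 0.25645 × 16 = 4.1032
  age 16: 0.19259 × 5 = 0.9630
  age 17: 0.12037 × 21 = 2.5278
R₀ = 4.0550 + 4.5075 + 10.5894 + 4.1032 + 0.9630 + 2.5278 = 26.7459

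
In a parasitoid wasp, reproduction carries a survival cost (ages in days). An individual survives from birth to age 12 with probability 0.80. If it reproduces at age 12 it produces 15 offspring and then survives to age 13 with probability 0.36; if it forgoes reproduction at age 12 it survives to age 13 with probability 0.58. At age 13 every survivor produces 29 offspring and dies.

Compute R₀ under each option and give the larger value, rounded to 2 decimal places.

breed at age 12: R₀ = 0.80 × (15 + 0.36 × 29) = 0.80 × 25.4400 = 20.3520
delay to age 13: R₀ = 0.80 × (0.58 × 29) = 0.80 × 16.8200 = 13.4560
Higher: breed at age 12 (20.3520).

20.35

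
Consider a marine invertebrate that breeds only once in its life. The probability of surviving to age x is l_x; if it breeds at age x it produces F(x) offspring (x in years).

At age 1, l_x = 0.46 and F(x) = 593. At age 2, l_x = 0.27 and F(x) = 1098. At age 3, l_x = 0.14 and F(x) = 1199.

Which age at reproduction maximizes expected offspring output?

Expected offspring if breeding at age x = l_x × F(x):
  age 1: 0.46 × 593 = 272.780
  age 2: 0.27 × 1098 = 296.460
  age 3: 0.14 × 1199 = 167.860
Maximum at age 2 (296.460).

2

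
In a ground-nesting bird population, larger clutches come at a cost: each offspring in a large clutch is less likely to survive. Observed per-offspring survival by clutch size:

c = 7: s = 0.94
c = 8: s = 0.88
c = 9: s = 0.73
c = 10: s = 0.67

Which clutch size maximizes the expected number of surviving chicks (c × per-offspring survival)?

Expected surviving chicks = c × s(c):
  c=7: 7 × 0.94 = 6.580
  c=8: 8 × 0.88 = 7.040
  c=9: 9 × 0.73 = 6.570
  c=10: 10 × 0.67 = 6.700
Maximum at c = 8 (7.040 surviving chicks).

8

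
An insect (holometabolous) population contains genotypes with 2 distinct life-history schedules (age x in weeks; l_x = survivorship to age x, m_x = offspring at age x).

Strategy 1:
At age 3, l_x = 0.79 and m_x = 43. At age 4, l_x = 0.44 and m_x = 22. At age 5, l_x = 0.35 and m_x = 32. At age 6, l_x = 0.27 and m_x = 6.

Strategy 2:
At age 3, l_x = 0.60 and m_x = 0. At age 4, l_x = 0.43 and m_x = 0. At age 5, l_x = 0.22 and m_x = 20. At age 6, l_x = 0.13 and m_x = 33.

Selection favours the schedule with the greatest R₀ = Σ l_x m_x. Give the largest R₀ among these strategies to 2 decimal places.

Strategy 1: R₀ = 0.79×43 + 0.44×22 + 0.35×32 + 0.27×6 = 56.4700
Strategy 2: R₀ = 0.60×0 + 0.43×0 + 0.22×20 + 0.13×33 = 8.6900
Highest R₀: strategy 1 with 56.4700.

56.47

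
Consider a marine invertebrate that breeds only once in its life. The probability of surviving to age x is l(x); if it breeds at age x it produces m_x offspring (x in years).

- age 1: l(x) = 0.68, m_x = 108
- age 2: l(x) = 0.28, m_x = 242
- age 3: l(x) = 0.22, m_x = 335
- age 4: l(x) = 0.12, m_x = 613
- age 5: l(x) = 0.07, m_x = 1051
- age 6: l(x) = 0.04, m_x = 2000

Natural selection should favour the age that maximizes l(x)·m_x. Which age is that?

Expected offspring if breeding at age x = l(x) × m_x:
  age 1: 0.68 × 108 = 73.440
  age 2: 0.28 × 242 = 67.760
  age 3: 0.22 × 335 = 73.700
  age 4: 0.12 × 613 = 73.560
  age 5: 0.07 × 1051 = 73.570
  age 6: 0.04 × 2000 = 80.000
Maximum at age 6 (80.000).

6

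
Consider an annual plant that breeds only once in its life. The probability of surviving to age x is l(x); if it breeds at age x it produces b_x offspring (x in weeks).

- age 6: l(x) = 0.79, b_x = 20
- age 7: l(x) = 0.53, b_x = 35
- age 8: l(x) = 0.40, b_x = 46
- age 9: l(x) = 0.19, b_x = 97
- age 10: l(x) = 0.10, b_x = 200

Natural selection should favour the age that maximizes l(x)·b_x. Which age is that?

Expected offspring if breeding at age x = l(x) × b_x:
  age 6: 0.79 × 20 = 15.800
  age 7: 0.53 × 35 = 18.550
  age 8: 0.40 × 46 = 18.400
  age 9: 0.19 × 97 = 18.430
  age 10: 0.10 × 200 = 20.000
Maximum at age 10 (20.000).

10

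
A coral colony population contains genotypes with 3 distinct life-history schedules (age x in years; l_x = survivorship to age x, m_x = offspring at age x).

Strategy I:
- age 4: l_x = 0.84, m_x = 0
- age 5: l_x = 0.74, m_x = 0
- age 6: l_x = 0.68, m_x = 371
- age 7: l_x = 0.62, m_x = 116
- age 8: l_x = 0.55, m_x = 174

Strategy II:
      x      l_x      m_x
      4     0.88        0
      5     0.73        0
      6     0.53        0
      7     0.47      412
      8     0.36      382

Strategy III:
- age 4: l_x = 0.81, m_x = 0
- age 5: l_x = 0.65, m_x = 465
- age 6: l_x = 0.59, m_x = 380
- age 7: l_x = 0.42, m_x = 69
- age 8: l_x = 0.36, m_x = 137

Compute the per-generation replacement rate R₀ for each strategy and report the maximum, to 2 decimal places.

Strategy I: R₀ = 0.84×0 + 0.74×0 + 0.68×371 + 0.62×116 + 0.55×174 = 419.9000
Strategy II: R₀ = 0.88×0 + 0.73×0 + 0.53×0 + 0.47×412 + 0.36×382 = 331.1600
Strategy III: R₀ = 0.81×0 + 0.65×465 + 0.59×380 + 0.42×69 + 0.36×137 = 604.7500
Highest R₀: strategy III with 604.7500.

604.75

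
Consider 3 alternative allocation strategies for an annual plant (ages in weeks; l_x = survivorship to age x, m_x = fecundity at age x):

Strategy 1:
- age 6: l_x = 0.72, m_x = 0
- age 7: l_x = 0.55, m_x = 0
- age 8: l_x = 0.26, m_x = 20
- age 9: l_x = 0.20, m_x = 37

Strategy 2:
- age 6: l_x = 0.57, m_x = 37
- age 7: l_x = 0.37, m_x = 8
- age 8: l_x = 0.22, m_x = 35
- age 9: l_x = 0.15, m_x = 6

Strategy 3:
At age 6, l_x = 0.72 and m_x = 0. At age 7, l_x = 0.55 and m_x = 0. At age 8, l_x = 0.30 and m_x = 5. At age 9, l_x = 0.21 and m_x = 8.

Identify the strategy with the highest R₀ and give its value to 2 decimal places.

32.65

Strategy 1: R₀ = 0.72×0 + 0.55×0 + 0.26×20 + 0.20×37 = 12.6000
Strategy 2: R₀ = 0.57×37 + 0.37×8 + 0.22×35 + 0.15×6 = 32.6500
Strategy 3: R₀ = 0.72×0 + 0.55×0 + 0.30×5 + 0.21×8 = 3.1800
Highest R₀: strategy 2 with 32.6500.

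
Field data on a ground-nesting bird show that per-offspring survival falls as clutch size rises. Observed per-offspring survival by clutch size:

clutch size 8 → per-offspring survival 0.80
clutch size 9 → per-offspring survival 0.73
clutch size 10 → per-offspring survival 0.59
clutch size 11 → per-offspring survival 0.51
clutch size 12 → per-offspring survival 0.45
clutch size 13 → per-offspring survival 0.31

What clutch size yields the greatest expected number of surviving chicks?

9

Expected surviving chicks = c × s(c):
  c=8: 8 × 0.80 = 6.400
  c=9: 9 × 0.73 = 6.570
  c=10: 10 × 0.59 = 5.900
  c=11: 11 × 0.51 = 5.610
  c=12: 12 × 0.45 = 5.400
  c=13: 13 × 0.31 = 4.030
Maximum at c = 9 (6.570 surviving chicks).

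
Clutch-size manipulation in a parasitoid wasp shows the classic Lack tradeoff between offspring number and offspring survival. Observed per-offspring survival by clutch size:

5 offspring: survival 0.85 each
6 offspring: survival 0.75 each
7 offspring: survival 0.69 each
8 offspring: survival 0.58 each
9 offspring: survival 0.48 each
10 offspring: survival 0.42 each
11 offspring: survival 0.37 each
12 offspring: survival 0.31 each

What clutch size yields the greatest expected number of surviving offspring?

7

Expected surviving offspring = c × s(c):
  c=5: 5 × 0.85 = 4.250
  c=6: 6 × 0.75 = 4.500
  c=7: 7 × 0.69 = 4.830
  c=8: 8 × 0.58 = 4.640
  c=9: 9 × 0.48 = 4.320
  c=10: 10 × 0.42 = 4.200
  c=11: 11 × 0.37 = 4.070
  c=12: 12 × 0.31 = 3.720
Maximum at c = 7 (4.830 surviving offspring).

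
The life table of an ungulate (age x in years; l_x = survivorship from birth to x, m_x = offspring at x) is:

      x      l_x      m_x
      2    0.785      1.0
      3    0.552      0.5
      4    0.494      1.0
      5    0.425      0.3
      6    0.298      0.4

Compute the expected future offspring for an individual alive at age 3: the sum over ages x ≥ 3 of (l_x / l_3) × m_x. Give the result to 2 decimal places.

1.84

l_3 = 0.552. Conditional survival from age 3 to x is l_x / l_3.
  x=3: (0.552/0.552) × 0.5 = 0.5000
  x=4: (0.494/0.552) × 1.0 = 0.8949
  x=5: (0.425/0.552) × 0.3 = 0.2310
  x=6: (0.298/0.552) × 0.4 = 0.2159
Sum = 0.5000 + 0.8949 + 0.2310 + 0.2159 = 1.8418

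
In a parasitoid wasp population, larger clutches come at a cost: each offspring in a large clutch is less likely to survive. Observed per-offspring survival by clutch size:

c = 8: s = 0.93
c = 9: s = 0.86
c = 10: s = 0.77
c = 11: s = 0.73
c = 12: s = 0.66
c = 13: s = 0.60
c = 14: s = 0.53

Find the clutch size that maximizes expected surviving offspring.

Expected surviving offspring = c × s(c):
  c=8: 8 × 0.93 = 7.440
  c=9: 9 × 0.86 = 7.740
  c=10: 10 × 0.77 = 7.700
  c=11: 11 × 0.73 = 8.030
  c=12: 12 × 0.66 = 7.920
  c=13: 13 × 0.60 = 7.800
  c=14: 14 × 0.53 = 7.420
Maximum at c = 11 (8.030 surviving offspring).

11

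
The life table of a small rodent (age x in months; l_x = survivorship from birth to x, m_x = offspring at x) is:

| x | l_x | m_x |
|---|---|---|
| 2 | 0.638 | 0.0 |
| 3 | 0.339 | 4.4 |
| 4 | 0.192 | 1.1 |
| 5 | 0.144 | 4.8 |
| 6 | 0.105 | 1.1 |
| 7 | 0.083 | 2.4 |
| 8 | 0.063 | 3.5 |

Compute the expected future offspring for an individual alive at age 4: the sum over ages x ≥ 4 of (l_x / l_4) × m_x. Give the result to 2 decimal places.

l_4 = 0.192. Conditional survival from age 4 to x is l_x / l_4.
  x=4: (0.192/0.192) × 1.1 = 1.1000
  x=5: (0.144/0.192) × 4.8 = 3.6000
  x=6: (0.105/0.192) × 1.1 = 0.6016
  x=7: (0.083/0.192) × 2.4 = 1.0375
  x=8: (0.063/0.192) × 3.5 = 1.1484
Sum = 1.1000 + 3.6000 + 0.6016 + 1.0375 + 1.1484 = 7.4875

7.49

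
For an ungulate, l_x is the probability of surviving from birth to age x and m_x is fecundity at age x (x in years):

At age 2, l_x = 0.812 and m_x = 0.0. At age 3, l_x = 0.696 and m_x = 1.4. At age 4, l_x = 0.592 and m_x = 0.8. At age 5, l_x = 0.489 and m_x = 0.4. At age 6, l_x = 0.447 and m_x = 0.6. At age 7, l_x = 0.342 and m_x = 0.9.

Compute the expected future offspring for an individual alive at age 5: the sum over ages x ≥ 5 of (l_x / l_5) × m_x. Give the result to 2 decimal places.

1.58

l_5 = 0.489. Conditional survival from age 5 to x is l_x / l_5.
  x=5: (0.489/0.489) × 0.4 = 0.4000
  x=6: (0.447/0.489) × 0.6 = 0.5485
  x=7: (0.342/0.489) × 0.9 = 0.6294
Sum = 0.4000 + 0.5485 + 0.6294 = 1.5779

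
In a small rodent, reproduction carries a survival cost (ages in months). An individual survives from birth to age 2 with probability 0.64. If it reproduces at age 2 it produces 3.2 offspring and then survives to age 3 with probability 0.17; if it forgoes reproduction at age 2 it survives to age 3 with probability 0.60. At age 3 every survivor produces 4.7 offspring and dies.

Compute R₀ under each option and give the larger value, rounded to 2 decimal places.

breed at age 2: R₀ = 0.64 × (3.2 + 0.17 × 4.7) = 0.64 × 3.9990 = 2.5594
delay to age 3: R₀ = 0.64 × (0.60 × 4.7) = 0.64 × 2.8200 = 1.8048
Higher: breed at age 2 (2.5594).

2.56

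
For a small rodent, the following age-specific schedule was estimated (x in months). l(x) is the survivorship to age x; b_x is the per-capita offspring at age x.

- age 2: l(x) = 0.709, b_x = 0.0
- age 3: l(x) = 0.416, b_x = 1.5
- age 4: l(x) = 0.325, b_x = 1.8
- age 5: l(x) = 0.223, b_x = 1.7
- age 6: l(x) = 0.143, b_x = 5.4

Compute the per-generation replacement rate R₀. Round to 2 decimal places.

R₀ = Σ l(x) b_x:
  age 2: 0.709 × 0.0 = 0.0000
  age 3: 0.416 × 1.5 = 0.6240
  age 4: 0.325 × 1.8 = 0.5850
  age 5: 0.223 × 1.7 = 0.3791
  age 6: 0.143 × 5.4 = 0.7722
R₀ = 0.0000 + 0.6240 + 0.5850 + 0.3791 + 0.7722 = 2.3603

2.36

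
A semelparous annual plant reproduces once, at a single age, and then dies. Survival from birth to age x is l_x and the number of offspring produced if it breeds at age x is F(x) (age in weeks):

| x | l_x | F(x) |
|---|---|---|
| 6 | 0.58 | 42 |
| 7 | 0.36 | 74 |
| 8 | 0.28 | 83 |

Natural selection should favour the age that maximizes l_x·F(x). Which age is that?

7

Expected offspring if breeding at age x = l_x × F(x):
  age 6: 0.58 × 42 = 24.360
  age 7: 0.36 × 74 = 26.640
  age 8: 0.28 × 83 = 23.240
Maximum at age 7 (26.640).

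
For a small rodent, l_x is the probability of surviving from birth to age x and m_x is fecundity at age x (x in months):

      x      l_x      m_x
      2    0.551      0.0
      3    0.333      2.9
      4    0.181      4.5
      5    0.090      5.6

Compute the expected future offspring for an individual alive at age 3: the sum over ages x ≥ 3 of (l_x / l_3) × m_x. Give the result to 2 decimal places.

6.86

l_3 = 0.333. Conditional survival from age 3 to x is l_x / l_3.
  x=3: (0.333/0.333) × 2.9 = 2.9000
  x=4: (0.181/0.333) × 4.5 = 2.4459
  x=5: (0.090/0.333) × 5.6 = 1.5135
Sum = 2.9000 + 2.4459 + 1.5135 = 6.8595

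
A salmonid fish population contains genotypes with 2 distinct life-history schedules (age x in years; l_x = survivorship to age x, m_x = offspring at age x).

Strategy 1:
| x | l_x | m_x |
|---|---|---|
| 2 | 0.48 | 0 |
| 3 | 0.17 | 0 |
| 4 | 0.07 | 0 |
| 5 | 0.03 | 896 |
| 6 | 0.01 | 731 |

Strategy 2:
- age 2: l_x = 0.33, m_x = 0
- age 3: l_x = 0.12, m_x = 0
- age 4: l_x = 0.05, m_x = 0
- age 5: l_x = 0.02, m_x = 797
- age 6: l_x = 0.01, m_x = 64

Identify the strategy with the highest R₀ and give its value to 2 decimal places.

Strategy 1: R₀ = 0.48×0 + 0.17×0 + 0.07×0 + 0.03×896 + 0.01×731 = 34.1900
Strategy 2: R₀ = 0.33×0 + 0.12×0 + 0.05×0 + 0.02×797 + 0.01×64 = 16.5800
Highest R₀: strategy 1 with 34.1900.

34.19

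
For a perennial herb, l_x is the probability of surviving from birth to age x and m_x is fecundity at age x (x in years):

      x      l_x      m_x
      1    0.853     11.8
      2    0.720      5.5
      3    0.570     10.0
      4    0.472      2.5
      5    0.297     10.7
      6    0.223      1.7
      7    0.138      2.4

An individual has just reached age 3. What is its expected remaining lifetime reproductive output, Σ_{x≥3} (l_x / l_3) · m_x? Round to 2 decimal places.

18.89

l_3 = 0.570. Conditional survival from age 3 to x is l_x / l_3.
  x=3: (0.570/0.570) × 10.0 = 10.0000
  x=4: (0.472/0.570) × 2.5 = 2.0702
  x=5: (0.297/0.570) × 10.7 = 5.5753
  x=6: (0.223/0.570) × 1.7 = 0.6651
  x=7: (0.138/0.570) × 2.4 = 0.5811
Sum = 10.0000 + 2.0702 + 5.5753 + 0.6651 + 0.5811 = 18.8916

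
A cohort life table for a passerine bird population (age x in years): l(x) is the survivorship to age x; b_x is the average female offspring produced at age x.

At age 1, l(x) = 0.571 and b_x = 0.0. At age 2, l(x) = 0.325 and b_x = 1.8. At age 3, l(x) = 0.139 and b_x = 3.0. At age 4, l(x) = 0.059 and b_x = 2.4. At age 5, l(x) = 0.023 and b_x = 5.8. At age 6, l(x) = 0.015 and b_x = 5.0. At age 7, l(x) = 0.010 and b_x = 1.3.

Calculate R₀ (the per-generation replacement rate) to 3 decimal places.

1.365

R₀ = Σ l(x) b_x:
  age 1: 0.571 × 0.0 = 0.0000
  age 2: 0.325 × 1.8 = 0.5850
  age 3: 0.139 × 3.0 = 0.4170
  age 4: 0.059 × 2.4 = 0.1416
  age 5: 0.023 × 5.8 = 0.1334
  age 6: 0.015 × 5.0 = 0.0750
  age 7: 0.010 × 1.3 = 0.0130
R₀ = 0.0000 + 0.5850 + 0.4170 + 0.1416 + 0.1334 + 0.0750 + 0.0130 = 1.3650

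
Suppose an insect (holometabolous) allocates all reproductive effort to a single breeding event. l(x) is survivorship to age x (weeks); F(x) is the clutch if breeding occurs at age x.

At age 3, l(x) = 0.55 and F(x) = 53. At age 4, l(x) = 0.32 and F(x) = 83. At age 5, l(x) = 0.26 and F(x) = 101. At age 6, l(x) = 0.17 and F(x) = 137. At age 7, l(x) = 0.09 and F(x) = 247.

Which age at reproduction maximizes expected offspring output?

Expected offspring if breeding at age x = l(x) × F(x):
  age 3: 0.55 × 53 = 29.150
  age 4: 0.32 × 83 = 26.560
  age 5: 0.26 × 101 = 26.260
  age 6: 0.17 × 137 = 23.290
  age 7: 0.09 × 247 = 22.230
Maximum at age 3 (29.150).

3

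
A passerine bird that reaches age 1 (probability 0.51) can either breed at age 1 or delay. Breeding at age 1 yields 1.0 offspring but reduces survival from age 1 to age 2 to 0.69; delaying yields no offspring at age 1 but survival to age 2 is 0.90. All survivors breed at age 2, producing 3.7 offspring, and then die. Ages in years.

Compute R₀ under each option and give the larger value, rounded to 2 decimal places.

breed at age 1: R₀ = 0.51 × (1.0 + 0.69 × 3.7) = 0.51 × 3.5530 = 1.8120
delay to age 2: R₀ = 0.51 × (0.90 × 3.7) = 0.51 × 3.3300 = 1.6983
Higher: breed at age 1 (1.8120).

1.81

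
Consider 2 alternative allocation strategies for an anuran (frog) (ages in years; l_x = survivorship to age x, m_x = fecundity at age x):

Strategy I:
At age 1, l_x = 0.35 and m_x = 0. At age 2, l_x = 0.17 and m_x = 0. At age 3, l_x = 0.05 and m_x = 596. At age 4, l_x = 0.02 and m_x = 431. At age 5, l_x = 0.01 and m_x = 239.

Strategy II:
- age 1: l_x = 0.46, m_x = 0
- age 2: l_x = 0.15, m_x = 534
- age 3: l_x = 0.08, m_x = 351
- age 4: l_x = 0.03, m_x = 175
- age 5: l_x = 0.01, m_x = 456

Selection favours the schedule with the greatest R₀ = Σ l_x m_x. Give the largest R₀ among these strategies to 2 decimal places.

Strategy I: R₀ = 0.35×0 + 0.17×0 + 0.05×596 + 0.02×431 + 0.01×239 = 40.8100
Strategy II: R₀ = 0.46×0 + 0.15×534 + 0.08×351 + 0.03×175 + 0.01×456 = 117.9900
Highest R₀: strategy II with 117.9900.

117.99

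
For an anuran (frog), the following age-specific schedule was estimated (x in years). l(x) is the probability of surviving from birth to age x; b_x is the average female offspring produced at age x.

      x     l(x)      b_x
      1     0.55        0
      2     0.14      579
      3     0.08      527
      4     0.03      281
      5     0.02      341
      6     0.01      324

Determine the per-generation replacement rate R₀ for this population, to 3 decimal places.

141.710

R₀ = Σ l(x) b_x:
  age 1: 0.55 × 0 = 0.0000
  age 2: 0.14 × 579 = 81.0600
  age 3: 0.08 × 527 = 42.1600
  age 4: 0.03 × 281 = 8.4300
  age 5: 0.02 × 341 = 6.8200
  age 6: 0.01 × 324 = 3.2400
R₀ = 0.0000 + 81.0600 + 42.1600 + 8.4300 + 6.8200 + 3.2400 = 141.7100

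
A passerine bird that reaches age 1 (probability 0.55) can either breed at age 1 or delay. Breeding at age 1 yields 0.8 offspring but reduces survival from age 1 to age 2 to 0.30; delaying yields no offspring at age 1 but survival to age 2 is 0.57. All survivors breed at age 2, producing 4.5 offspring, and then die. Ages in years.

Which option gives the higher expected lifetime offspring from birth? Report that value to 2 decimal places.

breed at age 1: R₀ = 0.55 × (0.8 + 0.30 × 4.5) = 0.55 × 2.1500 = 1.1825
delay to age 2: R₀ = 0.55 × (0.57 × 4.5) = 0.55 × 2.5650 = 1.4108
Higher: delay to age 2 (1.4108).

1.41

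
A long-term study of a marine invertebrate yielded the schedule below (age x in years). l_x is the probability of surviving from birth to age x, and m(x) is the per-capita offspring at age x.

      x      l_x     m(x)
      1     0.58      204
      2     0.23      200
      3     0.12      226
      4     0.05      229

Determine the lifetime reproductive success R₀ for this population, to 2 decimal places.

202.89

R₀ = Σ l_x m(x):
  age 1: 0.58 × 204 = 118.3200
  age 2: 0.23 × 200 = 46.0000
  age 3: 0.12 × 226 = 27.1200
  age 4: 0.05 × 229 = 11.4500
R₀ = 118.3200 + 46.0000 + 27.1200 + 11.4500 = 202.8900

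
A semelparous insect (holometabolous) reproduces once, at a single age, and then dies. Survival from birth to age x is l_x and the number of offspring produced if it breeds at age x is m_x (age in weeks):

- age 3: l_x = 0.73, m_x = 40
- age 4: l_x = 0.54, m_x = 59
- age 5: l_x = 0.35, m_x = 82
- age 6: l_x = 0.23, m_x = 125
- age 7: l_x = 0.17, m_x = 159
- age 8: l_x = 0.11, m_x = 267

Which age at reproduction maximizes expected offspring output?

Expected offspring if breeding at age x = l_x × m_x:
  age 3: 0.73 × 40 = 29.200
  age 4: 0.54 × 59 = 31.860
  age 5: 0.35 × 82 = 28.700
  age 6: 0.23 × 125 = 28.750
  age 7: 0.17 × 159 = 27.030
  age 8: 0.11 × 267 = 29.370
Maximum at age 4 (31.860).

4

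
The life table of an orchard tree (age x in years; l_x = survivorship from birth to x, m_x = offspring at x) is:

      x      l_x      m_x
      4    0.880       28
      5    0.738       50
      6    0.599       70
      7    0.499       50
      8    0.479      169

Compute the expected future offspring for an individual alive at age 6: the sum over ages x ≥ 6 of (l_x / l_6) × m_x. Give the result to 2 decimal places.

246.80

l_6 = 0.599. Conditional survival from age 6 to x is l_x / l_6.
  x=6: (0.599/0.599) × 70 = 70.0000
  x=7: (0.499/0.599) × 50 = 41.6528
  x=8: (0.479/0.599) × 169 = 135.1436
Sum = 70.0000 + 41.6528 + 135.1436 = 246.7963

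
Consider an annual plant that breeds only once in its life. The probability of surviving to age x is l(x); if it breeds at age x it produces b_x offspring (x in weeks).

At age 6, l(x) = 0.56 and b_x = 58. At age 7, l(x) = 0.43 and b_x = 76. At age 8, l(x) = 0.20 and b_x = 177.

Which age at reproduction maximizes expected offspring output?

Expected offspring if breeding at age x = l(x) × b_x:
  age 6: 0.56 × 58 = 32.480
  age 7: 0.43 × 76 = 32.680
  age 8: 0.20 × 177 = 35.400
Maximum at age 8 (35.400).

8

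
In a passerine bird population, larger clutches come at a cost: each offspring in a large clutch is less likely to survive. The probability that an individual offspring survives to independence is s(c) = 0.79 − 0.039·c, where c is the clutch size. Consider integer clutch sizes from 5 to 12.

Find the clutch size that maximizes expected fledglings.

Expected fledglings = c × s(c):
  c=5: 5 × 0.595 = 2.975
  c=6: 6 × 0.556 = 3.336
  c=7: 7 × 0.517 = 3.619
  c=8: 8 × 0.478 = 3.824
  c=9: 9 × 0.439 = 3.951
  c=10: 10 × 0.400 = 4.000
  c=11: 11 × 0.361 = 3.971
  c=12: 12 × 0.322 = 3.864
Maximum at c = 10 (4.000 fledglings).

10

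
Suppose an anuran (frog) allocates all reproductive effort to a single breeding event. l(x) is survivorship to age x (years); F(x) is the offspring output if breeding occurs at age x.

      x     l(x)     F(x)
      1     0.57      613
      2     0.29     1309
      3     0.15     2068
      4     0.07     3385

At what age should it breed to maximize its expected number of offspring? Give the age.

2

Expected offspring if breeding at age x = l(x) × F(x):
  age 1: 0.57 × 613 = 349.410
  age 2: 0.29 × 1309 = 379.610
  age 3: 0.15 × 2068 = 310.200
  age 4: 0.07 × 3385 = 236.950
Maximum at age 2 (379.610).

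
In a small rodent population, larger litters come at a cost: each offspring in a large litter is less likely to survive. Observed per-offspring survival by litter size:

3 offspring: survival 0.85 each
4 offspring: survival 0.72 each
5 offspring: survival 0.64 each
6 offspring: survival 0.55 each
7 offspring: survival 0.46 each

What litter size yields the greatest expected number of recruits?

Expected recruits = c × s(c):
  c=3: 3 × 0.85 = 2.550
  c=4: 4 × 0.72 = 2.880
  c=5: 5 × 0.64 = 3.200
  c=6: 6 × 0.55 = 3.300
  c=7: 7 × 0.46 = 3.220
Maximum at c = 6 (3.300 recruits).

6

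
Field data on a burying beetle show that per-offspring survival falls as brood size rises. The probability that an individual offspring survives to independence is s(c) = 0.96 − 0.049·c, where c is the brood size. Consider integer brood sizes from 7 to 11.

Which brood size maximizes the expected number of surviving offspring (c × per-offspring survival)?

10

Expected surviving offspring = c × s(c):
  c=7: 7 × 0.617 = 4.319
  c=8: 8 × 0.568 = 4.544
  c=9: 9 × 0.519 = 4.671
  c=10: 10 × 0.470 = 4.700
  c=11: 11 × 0.421 = 4.631
Maximum at c = 10 (4.700 surviving offspring).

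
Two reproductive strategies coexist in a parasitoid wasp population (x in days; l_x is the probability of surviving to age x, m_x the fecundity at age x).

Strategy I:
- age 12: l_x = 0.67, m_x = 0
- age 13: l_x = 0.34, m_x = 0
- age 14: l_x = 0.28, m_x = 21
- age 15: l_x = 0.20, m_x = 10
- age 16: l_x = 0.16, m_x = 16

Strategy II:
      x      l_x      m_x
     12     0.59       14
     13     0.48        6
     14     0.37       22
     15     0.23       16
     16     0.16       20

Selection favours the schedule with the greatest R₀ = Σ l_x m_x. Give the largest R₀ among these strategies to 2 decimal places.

Strategy I: R₀ = 0.67×0 + 0.34×0 + 0.28×21 + 0.20×10 + 0.16×16 = 10.4400
Strategy II: R₀ = 0.59×14 + 0.48×6 + 0.37×22 + 0.23×16 + 0.16×20 = 26.1600
Highest R₀: strategy II with 26.1600.

26.16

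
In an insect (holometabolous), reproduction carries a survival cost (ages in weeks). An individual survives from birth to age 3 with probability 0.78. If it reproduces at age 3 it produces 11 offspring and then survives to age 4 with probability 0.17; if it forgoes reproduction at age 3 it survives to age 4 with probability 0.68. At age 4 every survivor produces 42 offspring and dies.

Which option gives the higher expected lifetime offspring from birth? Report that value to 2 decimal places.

22.28

breed at age 3: R₀ = 0.78 × (11 + 0.17 × 42) = 0.78 × 18.1400 = 14.1492
delay to age 4: R₀ = 0.78 × (0.68 × 42) = 0.78 × 28.5600 = 22.2768
Higher: delay to age 4 (22.2768).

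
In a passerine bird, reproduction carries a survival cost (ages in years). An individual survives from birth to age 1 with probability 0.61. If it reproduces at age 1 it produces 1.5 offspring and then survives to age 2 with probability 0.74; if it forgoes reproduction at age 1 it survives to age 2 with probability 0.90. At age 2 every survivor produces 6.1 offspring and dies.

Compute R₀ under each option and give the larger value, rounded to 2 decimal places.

breed at age 1: R₀ = 0.61 × (1.5 + 0.74 × 6.1) = 0.61 × 6.0140 = 3.6685
delay to age 2: R₀ = 0.61 × (0.90 × 6.1) = 0.61 × 5.4900 = 3.3489
Higher: breed at age 1 (3.6685).

3.67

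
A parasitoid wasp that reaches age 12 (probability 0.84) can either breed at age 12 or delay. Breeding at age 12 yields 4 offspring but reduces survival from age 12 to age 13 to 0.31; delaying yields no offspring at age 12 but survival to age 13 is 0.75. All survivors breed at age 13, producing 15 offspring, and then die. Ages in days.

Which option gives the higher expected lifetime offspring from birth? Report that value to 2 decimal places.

9.45

breed at age 12: R₀ = 0.84 × (4 + 0.31 × 15) = 0.84 × 8.6500 = 7.2660
delay to age 13: R₀ = 0.84 × (0.75 × 15) = 0.84 × 11.2500 = 9.4500
Higher: delay to age 13 (9.4500).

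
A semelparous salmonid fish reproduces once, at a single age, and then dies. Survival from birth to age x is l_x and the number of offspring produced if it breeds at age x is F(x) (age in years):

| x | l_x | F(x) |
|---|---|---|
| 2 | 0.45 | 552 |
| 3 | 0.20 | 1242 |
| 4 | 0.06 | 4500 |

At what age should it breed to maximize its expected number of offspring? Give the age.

Expected offspring if breeding at age x = l_x × F(x):
  age 2: 0.45 × 552 = 248.400
  age 3: 0.20 × 1242 = 248.400
  age 4: 0.06 × 4500 = 270.000
Maximum at age 4 (270.000).

4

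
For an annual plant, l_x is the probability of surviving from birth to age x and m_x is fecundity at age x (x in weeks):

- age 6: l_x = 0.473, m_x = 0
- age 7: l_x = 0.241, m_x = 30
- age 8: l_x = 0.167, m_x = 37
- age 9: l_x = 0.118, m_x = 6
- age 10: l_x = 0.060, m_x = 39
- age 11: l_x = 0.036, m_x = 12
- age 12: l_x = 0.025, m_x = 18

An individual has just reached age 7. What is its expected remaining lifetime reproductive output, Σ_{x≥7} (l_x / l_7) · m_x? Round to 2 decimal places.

71.95

l_7 = 0.241. Conditional survival from age 7 to x is l_x / l_7.
  x=7: (0.241/0.241) × 30 = 30.0000
  x=8: (0.167/0.241) × 37 = 25.6390
  x=9: (0.118/0.241) × 6 = 2.9378
  x=10: (0.060/0.241) × 39 = 9.7095
  x=11: (0.036/0.241) × 12 = 1.7925
  x=12: (0.025/0.241) × 18 = 1.8672
Sum = 30.0000 + 25.6390 + 2.9378 + 9.7095 + 1.7925 + 1.8672 = 71.9461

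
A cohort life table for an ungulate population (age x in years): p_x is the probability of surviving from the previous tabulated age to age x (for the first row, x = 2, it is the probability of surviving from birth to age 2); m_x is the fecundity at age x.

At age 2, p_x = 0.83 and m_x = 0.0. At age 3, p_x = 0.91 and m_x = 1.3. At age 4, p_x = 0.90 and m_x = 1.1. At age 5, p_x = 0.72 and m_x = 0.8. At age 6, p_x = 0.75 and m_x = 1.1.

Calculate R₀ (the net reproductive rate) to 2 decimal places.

Survivorship from birth: l_x = p_2·p_3·…·p_x.
  l_2 = 0.83000
  l_3 = 0.75530
  l_4 = 0.67977
  l_5 = 0.48943
  l_6 = 0.36708
R₀ = Σ l_x m_x:
  age 2: 0.83000 × 0.0 = 0.0000
  age 3: 0.75530 × 1.3 = 0.9819
  age 4: 0.67977 × 1.1 = 0.7477
  age 5: 0.48943 × 0.8 = 0.3915
  age 6: 0.36708 × 1.1 = 0.4038
R₀ = 0.0000 + 0.9819 + 0.7477 + 0.3915 + 0.4038 = 2.5250

2.52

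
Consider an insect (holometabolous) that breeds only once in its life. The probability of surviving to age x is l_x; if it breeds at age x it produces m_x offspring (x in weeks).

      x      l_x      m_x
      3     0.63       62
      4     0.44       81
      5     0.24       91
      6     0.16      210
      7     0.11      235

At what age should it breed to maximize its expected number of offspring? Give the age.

3

Expected offspring if breeding at age x = l_x × m_x:
  age 3: 0.63 × 62 = 39.060
  age 4: 0.44 × 81 = 35.640
  age 5: 0.24 × 91 = 21.840
  age 6: 0.16 × 210 = 33.600
  age 7: 0.11 × 235 = 25.850
Maximum at age 3 (39.060).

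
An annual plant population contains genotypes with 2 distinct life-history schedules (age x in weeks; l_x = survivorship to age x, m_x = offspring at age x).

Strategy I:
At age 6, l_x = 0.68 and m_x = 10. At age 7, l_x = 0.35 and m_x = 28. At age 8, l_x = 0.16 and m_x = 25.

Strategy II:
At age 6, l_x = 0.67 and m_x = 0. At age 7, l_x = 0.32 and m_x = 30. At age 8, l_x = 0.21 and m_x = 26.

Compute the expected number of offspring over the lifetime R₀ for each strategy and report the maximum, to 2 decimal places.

20.60

Strategy I: R₀ = 0.68×10 + 0.35×28 + 0.16×25 = 20.6000
Strategy II: R₀ = 0.67×0 + 0.32×30 + 0.21×26 = 15.0600
Highest R₀: strategy I with 20.6000.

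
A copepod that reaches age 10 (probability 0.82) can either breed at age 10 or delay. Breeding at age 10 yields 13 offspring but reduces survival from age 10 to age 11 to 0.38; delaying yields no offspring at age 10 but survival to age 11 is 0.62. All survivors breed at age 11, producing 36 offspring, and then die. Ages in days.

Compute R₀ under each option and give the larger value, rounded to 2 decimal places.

breed at age 10: R₀ = 0.82 × (13 + 0.38 × 36) = 0.82 × 26.6800 = 21.8776
delay to age 11: R₀ = 0.82 × (0.62 × 36) = 0.82 × 22.3200 = 18.3024
Higher: breed at age 10 (21.8776).

21.88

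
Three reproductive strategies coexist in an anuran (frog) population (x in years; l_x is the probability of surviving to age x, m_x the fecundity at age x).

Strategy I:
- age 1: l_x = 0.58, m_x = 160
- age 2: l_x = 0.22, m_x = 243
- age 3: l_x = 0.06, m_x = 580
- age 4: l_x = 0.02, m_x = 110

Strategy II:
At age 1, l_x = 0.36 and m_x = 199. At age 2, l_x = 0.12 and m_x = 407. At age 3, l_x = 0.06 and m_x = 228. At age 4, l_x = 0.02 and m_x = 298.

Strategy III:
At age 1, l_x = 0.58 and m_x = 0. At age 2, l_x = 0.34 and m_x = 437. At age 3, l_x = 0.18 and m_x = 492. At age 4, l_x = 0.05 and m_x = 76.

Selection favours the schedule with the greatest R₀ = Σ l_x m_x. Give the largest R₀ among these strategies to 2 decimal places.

240.94

Strategy I: R₀ = 0.58×160 + 0.22×243 + 0.06×580 + 0.02×110 = 183.2600
Strategy II: R₀ = 0.36×199 + 0.12×407 + 0.06×228 + 0.02×298 = 140.1200
Strategy III: R₀ = 0.58×0 + 0.34×437 + 0.18×492 + 0.05×76 = 240.9400
Highest R₀: strategy III with 240.9400.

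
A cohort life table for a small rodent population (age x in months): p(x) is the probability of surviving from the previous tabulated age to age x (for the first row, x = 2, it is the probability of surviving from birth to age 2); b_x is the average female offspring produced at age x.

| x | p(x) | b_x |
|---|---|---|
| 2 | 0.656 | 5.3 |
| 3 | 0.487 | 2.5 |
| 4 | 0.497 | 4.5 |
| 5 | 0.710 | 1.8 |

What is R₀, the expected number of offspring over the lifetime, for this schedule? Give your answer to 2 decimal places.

5.19

Survivorship from birth: l_x = p_2·p_3·…·p_x.
  l_2 = 0.65600
  l_3 = 0.31947
  l_4 = 0.15878
  l_5 = 0.11273
R₀ = Σ l_x b_x:
  age 2: 0.65600 × 5.3 = 3.4768
  age 3: 0.31947 × 2.5 = 0.7987
  age 4: 0.15878 × 4.5 = 0.7145
  age 5: 0.11273 × 1.8 = 0.2029
R₀ = 3.4768 + 0.7987 + 0.7145 + 0.2029 = 5.1929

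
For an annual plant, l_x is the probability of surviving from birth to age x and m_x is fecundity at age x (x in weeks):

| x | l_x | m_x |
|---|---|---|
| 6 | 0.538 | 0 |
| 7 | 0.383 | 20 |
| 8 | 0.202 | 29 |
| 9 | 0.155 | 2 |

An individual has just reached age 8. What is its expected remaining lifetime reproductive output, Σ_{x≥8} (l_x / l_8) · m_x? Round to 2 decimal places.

l_8 = 0.202. Conditional survival from age 8 to x is l_x / l_8.
  x=8: (0.202/0.202) × 29 = 29.0000
  x=9: (0.155/0.202) × 2 = 1.5347
Sum = 29.0000 + 1.5347 = 30.5347

30.53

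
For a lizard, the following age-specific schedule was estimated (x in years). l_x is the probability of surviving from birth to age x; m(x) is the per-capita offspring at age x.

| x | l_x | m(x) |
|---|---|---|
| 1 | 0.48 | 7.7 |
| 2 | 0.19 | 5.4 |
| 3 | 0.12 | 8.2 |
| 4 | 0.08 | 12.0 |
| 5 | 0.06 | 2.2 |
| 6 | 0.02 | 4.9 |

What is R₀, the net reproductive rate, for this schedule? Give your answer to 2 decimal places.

R₀ = Σ l_x m(x):
  age 1: 0.48 × 7.7 = 3.6960
  age 2: 0.19 × 5.4 = 1.0260
  age 3: 0.12 × 8.2 = 0.9840
  age 4: 0.08 × 12.0 = 0.9600
  age 5: 0.06 × 2.2 = 0.1320
  age 6: 0.02 × 4.9 = 0.0980
R₀ = 3.6960 + 1.0260 + 0.9840 + 0.9600 + 0.1320 + 0.0980 = 6.8960

6.90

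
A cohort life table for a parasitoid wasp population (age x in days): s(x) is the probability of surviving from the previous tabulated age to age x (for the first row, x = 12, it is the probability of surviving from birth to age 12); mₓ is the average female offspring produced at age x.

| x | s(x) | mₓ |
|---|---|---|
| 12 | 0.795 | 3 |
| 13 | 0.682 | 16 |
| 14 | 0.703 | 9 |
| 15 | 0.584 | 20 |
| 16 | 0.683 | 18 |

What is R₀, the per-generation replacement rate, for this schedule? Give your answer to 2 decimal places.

21.68

Survivorship from birth: l_x = s_12·s_13·…·s_x.
  l_12 = 0.79500
  l_13 = 0.54219
  l_14 = 0.38116
  l_15 = 0.22260
  l_16 = 0.15203
R₀ = Σ l_x mₓ:
  age 12: 0.79500 × 3 = 2.3850
  age 13: 0.54219 × 16 = 8.6750
  age 14: 0.38116 × 9 = 3.4304
  age 15: 0.22260 × 20 = 4.4520
  age 16: 0.15203 × 18 = 2.7365
R₀ = 2.3850 + 8.6750 + 3.4304 + 4.4520 + 2.7365 = 21.6790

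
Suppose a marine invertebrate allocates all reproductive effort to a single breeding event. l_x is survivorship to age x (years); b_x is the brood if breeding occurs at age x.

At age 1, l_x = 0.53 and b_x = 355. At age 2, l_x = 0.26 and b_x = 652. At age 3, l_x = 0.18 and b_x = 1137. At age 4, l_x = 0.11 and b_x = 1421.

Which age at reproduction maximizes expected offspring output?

3

Expected offspring if breeding at age x = l_x × b_x:
  age 1: 0.53 × 355 = 188.150
  age 2: 0.26 × 652 = 169.520
  age 3: 0.18 × 1137 = 204.660
  age 4: 0.11 × 1421 = 156.310
Maximum at age 3 (204.660).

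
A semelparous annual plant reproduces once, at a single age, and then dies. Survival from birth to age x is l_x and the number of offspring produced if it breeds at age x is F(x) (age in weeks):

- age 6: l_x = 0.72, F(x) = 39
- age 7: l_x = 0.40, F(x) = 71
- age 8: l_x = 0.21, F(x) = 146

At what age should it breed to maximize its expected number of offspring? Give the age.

8

Expected offspring if breeding at age x = l_x × F(x):
  age 6: 0.72 × 39 = 28.080
  age 7: 0.40 × 71 = 28.400
  age 8: 0.21 × 146 = 30.660
Maximum at age 8 (30.660).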